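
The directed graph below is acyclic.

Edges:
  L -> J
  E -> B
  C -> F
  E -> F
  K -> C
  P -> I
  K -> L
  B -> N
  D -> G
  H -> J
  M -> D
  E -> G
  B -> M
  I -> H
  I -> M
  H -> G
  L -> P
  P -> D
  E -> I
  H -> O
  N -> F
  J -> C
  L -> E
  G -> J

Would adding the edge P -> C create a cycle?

No

Adding P→C creates a cycle iff C can already reach P.
Explore from C: no path reaches P. The graph stays acyclic.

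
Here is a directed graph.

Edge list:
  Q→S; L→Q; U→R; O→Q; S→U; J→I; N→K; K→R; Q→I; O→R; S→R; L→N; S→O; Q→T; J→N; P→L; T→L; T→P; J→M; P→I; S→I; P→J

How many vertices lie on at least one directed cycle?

6

A vertex is on a directed cycle iff it belongs to a strongly connected component of size ≥ 2 (or has a self-loop).
The vertices on cycles are {L, O, P, Q, S, T} — 6 in total.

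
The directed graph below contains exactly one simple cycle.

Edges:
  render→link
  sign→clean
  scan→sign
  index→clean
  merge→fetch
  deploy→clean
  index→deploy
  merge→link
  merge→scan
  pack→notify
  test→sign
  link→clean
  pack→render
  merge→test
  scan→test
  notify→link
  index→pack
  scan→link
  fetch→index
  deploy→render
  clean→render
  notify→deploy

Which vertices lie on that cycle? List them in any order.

DFS with gray/black marking from render:
render gray
  link gray
    clean gray
      clean→render: render is gray → back edge
Back edge closes the cycle render → link → clean → render; its vertices are {link, clean, render}.

link, clean, render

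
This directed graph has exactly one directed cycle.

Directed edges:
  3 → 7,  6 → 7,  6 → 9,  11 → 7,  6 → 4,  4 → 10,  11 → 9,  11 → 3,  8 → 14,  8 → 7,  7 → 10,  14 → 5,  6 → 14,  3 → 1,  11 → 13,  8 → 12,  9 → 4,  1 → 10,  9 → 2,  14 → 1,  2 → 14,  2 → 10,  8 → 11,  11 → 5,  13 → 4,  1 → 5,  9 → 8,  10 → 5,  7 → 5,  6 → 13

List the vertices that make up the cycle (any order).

DFS with gray/black marking from 9:
9 gray
  2 gray
    10 gray
      5 gray
      5 black
    10 black
    14 gray
      14→5: 5 black — skip
      1 gray
        1→5: 5 black — skip
        1→10: 10 black — skip
      1 black
    14 black
  2 black
  8 gray
    8→14: 14 black — skip
    7 gray
      7→5: 5 black — skip
      7→10: 10 black — skip
    7 black
    11 gray
      13 gray
        4 gray
          4→10: 10 black — skip
        4 black
      13 black
      11→9: 9 is gray → back edge
Back edge closes the cycle 9 → 8 → 11 → 9; its vertices are {8, 9, 11}.

8, 9, 11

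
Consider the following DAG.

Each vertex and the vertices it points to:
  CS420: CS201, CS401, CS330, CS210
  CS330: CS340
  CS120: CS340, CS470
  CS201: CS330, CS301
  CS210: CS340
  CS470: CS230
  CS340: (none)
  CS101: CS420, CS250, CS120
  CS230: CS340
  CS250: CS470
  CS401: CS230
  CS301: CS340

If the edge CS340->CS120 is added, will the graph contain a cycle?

Adding CS340→CS120 creates a cycle iff CS120 can already reach CS340.
Path from CS120: CS120 → CS340.
So CS120 → … → CS340 → CS120 is a cycle.

Yes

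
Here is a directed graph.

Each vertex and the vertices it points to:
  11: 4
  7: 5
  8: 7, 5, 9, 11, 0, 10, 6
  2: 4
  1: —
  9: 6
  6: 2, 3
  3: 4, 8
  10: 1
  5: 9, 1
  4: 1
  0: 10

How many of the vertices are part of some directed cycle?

6

A vertex is on a directed cycle iff it belongs to a strongly connected component of size ≥ 2 (or has a self-loop).
The vertices on cycles are {3, 5, 6, 7, 8, 9} — 6 in total.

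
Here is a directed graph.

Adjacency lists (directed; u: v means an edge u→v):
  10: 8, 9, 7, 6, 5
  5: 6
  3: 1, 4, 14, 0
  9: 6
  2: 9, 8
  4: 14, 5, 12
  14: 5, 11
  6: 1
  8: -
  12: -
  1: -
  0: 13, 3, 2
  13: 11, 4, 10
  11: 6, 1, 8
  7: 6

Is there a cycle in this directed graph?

Yes

DFS with white/gray/black marking, starting from 3:
3 gray
  1 gray
  1 black
  4 gray
    14 gray
      5 gray
        6 gray
          6→1: 1 black — skip
        6 black
      5 black
      11 gray
        11→6: 6 black — skip
        11→1: 1 black — skip
        8 gray
        8 black
      11 black
    14 black
    4→5: 5 black — skip
    12 gray
    12 black
  4 black
  3→14: 14 black — skip
  0 gray
    13 gray
      13→11: 11 black — skip
      13→4: 4 black — skip
      10 gray
        10→8: 8 black — skip
        9 gray
          9→6: 6 black — skip
        9 black
        7 gray
          7→6: 6 black — skip
        7 black
        10→6: 6 black — skip
        10→5: 5 black — skip
      10 black
    13 black
    0→3: 3 is gray → back edge
Back edge found, so a cycle exists: 3 → 0 → 3.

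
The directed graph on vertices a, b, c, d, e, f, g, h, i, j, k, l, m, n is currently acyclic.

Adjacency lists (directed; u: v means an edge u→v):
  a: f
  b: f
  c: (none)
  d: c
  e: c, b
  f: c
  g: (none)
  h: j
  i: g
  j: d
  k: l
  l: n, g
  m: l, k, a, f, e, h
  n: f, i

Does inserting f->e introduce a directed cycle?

Adding f→e creates a cycle iff e can already reach f.
Path from e: e → b → f.
So e → … → f → e is a cycle.

Yes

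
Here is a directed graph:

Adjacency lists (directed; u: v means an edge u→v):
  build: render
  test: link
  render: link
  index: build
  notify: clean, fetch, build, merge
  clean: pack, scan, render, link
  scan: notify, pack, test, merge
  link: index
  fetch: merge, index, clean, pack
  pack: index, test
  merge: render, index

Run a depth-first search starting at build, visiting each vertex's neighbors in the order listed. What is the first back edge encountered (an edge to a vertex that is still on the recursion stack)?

index->build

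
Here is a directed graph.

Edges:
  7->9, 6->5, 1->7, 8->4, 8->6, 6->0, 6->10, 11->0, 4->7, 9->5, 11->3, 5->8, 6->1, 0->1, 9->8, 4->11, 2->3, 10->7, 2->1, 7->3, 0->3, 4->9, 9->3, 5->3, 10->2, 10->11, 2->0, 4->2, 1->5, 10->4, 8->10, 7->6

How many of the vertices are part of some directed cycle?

11

A vertex is on a directed cycle iff it belongs to a strongly connected component of size ≥ 2 (or has a self-loop).
The vertices on cycles are {0, 1, 2, 4, 5, 6, 7, 8, 9, 10, 11} — 11 in total.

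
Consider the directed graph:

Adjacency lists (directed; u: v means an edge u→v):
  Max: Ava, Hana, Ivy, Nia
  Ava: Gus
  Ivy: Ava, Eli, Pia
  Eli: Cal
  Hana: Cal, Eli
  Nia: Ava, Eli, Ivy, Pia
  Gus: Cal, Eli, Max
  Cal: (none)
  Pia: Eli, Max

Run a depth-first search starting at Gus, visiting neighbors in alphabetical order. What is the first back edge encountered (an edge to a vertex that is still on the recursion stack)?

Ava->Gus

DFS from Gus (visiting neighbors in alphabetical order); mark gray on enter, black on exit:
Gus gray
  Cal gray
  Cal black
  Eli gray
    Eli→Cal: Cal black — skip
  Eli black
  Max gray
    Ava gray
      Ava→Gus: Gus is gray → back edge
First back edge: Ava → Gus.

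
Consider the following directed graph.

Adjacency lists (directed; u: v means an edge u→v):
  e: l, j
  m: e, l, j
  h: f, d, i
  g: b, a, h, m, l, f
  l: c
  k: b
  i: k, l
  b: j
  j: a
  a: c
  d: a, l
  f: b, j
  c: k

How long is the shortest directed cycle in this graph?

For each vertex v, BFS finds the shortest path from v back to v.
The shortest such closed walk is k → b → j → a → c → k, length 5.

5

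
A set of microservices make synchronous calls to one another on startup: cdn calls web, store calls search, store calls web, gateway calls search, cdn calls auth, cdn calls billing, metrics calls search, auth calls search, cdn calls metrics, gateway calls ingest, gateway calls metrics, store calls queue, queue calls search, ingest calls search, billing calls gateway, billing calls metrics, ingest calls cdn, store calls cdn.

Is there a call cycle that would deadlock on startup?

DFS with white/gray/black marking, starting from queue:
queue gray
  search gray
  search black
queue black
store gray
  store→queue: queue black — skip
  cdn gray
    metrics gray
      metrics→search: search black — skip
    metrics black
    billing gray
      billing→metrics: metrics black — skip
      gateway gray
        gateway→metrics: metrics black — skip
        gateway→search: search black — skip
        ingest gray
          ingest→search: search black — skip
          ingest→cdn: cdn is gray → back edge
Back edge found, so a cycle exists: cdn → billing → gateway → ingest → cdn.

Yes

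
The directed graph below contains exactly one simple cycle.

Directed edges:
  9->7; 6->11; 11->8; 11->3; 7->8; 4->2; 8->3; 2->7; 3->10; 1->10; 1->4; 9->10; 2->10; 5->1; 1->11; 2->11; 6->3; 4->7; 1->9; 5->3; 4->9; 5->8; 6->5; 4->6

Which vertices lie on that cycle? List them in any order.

DFS with gray/black marking from 4:
4 gray
  6 gray
    11 gray
      8 gray
        3 gray
          10 gray
          10 black
        3 black
      8 black
      11→3: 3 black — skip
    11 black
    5 gray
      5→8: 8 black — skip
      5→3: 3 black — skip
      1 gray
        1→4: 4 is gray → back edge
Back edge closes the cycle 4 → 6 → 5 → 1 → 4; its vertices are {1, 4, 5, 6}.

1, 4, 5, 6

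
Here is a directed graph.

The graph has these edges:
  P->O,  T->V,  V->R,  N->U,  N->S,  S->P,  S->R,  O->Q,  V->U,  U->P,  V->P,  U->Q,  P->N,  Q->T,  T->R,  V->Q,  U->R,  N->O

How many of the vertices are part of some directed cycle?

8

A vertex is on a directed cycle iff it belongs to a strongly connected component of size ≥ 2 (or has a self-loop).
The vertices on cycles are {N, O, P, Q, S, T, U, V} — 8 in total.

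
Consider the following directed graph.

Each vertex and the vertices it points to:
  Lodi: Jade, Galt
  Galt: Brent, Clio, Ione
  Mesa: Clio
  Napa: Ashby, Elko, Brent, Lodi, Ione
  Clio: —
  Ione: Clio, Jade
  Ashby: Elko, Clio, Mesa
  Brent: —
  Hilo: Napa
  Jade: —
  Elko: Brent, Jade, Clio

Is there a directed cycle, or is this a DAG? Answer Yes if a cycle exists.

No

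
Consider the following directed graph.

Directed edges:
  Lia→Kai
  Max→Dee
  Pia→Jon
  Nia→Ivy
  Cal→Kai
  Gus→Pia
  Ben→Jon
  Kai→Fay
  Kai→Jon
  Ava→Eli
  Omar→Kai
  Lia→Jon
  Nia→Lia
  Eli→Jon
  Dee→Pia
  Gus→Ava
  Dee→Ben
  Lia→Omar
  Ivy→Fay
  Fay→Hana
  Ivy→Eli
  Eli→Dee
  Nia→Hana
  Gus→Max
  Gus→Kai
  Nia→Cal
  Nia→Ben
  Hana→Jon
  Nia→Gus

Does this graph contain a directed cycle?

No

DFS with white/gray/black marking, starting from Cal:
Cal gray
  Kai gray
    Jon gray
    Jon black
    Fay gray
      Hana gray
        Hana→Jon: Jon black — skip
      Hana black
    Fay black
  Kai black
Cal black
Gus gray
  Max gray
    Dee gray
      Pia gray
        Pia→Jon: Jon black — skip
      Pia black
      Ben gray
        Ben→Jon: Jon black — skip
      Ben black
    Dee black
  Max black
  Gus→Kai: Kai black — skip
  Ava gray
    Eli gray
      Eli→Jon: Jon black — skip
      Eli→Dee: Dee black — skip
    Eli black
  Ava black
  Gus→Pia: Pia black — skip
Gus black
Lia gray
  Lia→Jon: Jon black — skip
  Lia→Kai: Kai black — skip
  Omar gray
    Omar→Kai: Kai black — skip
  Omar black
Lia black
Nia gray
  Ivy gray
    Ivy→Eli: Eli black — skip
    Ivy→Fay: Fay black — skip
  Ivy black
  Nia→Cal: Cal black — skip
  Nia→Lia: Lia black — skip
  Nia→Ben: Ben black — skip
  Nia→Gus: Gus black — skip
  Nia→Hana: Hana black — skip
Nia black
Every edge goes to a white or black vertex — no back edge, so the graph is acyclic.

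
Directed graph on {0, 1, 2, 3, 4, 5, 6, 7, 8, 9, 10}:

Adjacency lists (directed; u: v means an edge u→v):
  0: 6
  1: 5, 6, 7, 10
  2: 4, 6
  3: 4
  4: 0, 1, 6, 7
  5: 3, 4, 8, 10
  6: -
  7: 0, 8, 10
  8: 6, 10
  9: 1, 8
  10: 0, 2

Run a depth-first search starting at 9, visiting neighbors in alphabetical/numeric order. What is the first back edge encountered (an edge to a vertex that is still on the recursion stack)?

DFS from 9 (visiting neighbors in alphabetical/numeric order); mark gray on enter, black on exit:
9 gray
  1 gray
    5 gray
      3 gray
        4 gray
          0 gray
            6 gray
            6 black
          0 black
          4→1: 1 is gray → back edge
First back edge: 4 → 1.

4→1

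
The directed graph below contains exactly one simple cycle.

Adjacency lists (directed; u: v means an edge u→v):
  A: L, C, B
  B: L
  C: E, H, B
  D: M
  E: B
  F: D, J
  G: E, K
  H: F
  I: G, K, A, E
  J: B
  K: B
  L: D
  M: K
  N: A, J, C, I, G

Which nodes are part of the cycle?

B, D, K, L, M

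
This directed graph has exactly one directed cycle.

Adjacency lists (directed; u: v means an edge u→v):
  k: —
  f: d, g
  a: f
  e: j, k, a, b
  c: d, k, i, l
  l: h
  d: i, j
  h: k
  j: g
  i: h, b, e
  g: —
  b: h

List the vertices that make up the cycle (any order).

a, d, e, f, i

DFS with gray/black marking from i:
i gray
  h gray
    k gray
    k black
  h black
  b gray
    b→h: h black — skip
  b black
  e gray
    j gray
      g gray
      g black
    j black
    e→k: k black — skip
    a gray
      f gray
        d gray
          d→i: i is gray → back edge
Back edge closes the cycle i → e → a → f → d → i; its vertices are {a, d, e, f, i}.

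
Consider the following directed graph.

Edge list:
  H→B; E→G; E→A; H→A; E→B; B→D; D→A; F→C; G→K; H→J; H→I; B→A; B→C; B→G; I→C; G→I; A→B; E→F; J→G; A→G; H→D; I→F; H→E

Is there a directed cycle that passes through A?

A is on a cycle iff A can reach itself via ≥1 edge.
A → B → A — yes.

Yes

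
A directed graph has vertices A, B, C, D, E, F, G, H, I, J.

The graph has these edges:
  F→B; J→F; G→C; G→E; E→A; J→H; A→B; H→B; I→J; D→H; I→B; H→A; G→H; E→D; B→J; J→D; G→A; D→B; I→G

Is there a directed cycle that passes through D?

Yes

D is on a cycle iff D can reach itself via ≥1 edge.
D → B → J → D — yes.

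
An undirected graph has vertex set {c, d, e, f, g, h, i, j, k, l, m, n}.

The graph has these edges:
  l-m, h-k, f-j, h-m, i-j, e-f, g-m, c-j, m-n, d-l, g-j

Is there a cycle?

No

DFS, tracking each vertex's parent; an edge to a visited non-parent vertex closes a cycle.
Start from g:
visit g (parent –)
  visit j (parent g)
    visit i (parent j)
      i–j: parent, skip
    visit c (parent j)
      c–j: parent, skip
    visit f (parent j)
      visit e (parent f)
        e–f: parent, skip
      f–j: parent, skip
    j–g: parent, skip
  visit m (parent g)
    visit l (parent m)
      l–m: parent, skip
      visit d (parent l)
        d–l: parent, skip
    visit h (parent m)
      h–m: parent, skip
      visit k (parent h)
        k–h: parent, skip
    visit n (parent m)
      n–m: parent, skip
    m–g: parent, skip
No non-parent visited neighbor found — the graph is a forest.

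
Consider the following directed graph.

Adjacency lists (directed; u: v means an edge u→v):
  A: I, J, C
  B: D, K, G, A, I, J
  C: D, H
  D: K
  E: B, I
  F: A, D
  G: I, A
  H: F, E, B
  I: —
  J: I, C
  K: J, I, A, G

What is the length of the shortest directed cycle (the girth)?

For each vertex v, BFS finds the shortest path from v back to v.
The shortest such closed walk is H → B → A → C → H, length 4.

4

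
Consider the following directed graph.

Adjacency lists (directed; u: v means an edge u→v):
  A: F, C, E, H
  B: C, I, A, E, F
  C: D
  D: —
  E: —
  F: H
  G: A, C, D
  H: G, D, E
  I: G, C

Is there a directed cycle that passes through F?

F is on a cycle iff F can reach itself via ≥1 edge.
F → H → G → A → F — yes.

Yes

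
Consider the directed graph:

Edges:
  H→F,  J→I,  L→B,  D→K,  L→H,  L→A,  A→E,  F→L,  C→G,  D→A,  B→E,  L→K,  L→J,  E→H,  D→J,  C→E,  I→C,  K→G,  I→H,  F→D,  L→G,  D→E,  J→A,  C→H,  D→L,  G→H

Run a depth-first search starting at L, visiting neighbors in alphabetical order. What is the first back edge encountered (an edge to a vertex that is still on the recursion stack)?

D->A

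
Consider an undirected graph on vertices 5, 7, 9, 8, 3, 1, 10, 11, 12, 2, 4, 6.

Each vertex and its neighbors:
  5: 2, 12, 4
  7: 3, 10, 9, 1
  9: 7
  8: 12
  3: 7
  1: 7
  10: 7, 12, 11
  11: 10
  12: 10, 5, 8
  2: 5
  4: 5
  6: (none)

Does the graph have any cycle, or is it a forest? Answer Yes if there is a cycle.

No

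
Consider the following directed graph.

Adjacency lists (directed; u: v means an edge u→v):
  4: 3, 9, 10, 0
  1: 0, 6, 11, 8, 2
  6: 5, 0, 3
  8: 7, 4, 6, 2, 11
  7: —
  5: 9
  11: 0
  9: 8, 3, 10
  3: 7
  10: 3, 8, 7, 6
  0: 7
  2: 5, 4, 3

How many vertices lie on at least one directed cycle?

7

A vertex is on a directed cycle iff it belongs to a strongly connected component of size ≥ 2 (or has a self-loop).
The vertices on cycles are {2, 4, 5, 6, 8, 9, 10} — 7 in total.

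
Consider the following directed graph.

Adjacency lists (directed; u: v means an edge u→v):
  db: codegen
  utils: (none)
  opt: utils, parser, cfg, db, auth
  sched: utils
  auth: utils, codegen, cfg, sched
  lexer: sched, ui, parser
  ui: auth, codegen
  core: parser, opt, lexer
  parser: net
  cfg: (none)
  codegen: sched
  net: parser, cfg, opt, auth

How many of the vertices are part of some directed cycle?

3

A vertex is on a directed cycle iff it belongs to a strongly connected component of size ≥ 2 (or has a self-loop).
The vertices on cycles are {net, opt, parser} — 3 in total.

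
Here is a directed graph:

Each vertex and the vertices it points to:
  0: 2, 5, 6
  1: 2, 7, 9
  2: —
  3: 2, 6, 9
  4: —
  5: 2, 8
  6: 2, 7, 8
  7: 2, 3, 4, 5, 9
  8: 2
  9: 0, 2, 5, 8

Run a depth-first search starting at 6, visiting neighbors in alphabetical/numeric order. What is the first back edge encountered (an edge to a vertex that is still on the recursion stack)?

3->6

DFS from 6 (visiting neighbors in alphabetical/numeric order); mark gray on enter, black on exit:
6 gray
  2 gray
  2 black
  7 gray
    7→2: 2 black — skip
    3 gray
      3→2: 2 black — skip
      3→6: 6 is gray → back edge
First back edge: 3 → 6.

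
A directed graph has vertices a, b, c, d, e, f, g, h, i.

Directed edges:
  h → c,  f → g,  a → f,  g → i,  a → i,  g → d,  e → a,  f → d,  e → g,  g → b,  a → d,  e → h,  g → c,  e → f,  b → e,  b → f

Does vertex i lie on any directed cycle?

i lies on a cycle iff there is a path from i back to itself.
Exploring from i, it never reaches itself; equivalently, its strongly connected component is a singleton.

No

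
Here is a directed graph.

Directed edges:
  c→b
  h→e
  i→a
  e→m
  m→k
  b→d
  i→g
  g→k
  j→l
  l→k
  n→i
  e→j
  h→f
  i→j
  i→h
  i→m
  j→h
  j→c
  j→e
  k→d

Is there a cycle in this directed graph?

DFS with white/gray/black marking, starting from j:
j gray
  c gray
    b gray
      d gray
      d black
    b black
  c black
  e gray
    m gray
      k gray
        k→d: d black — skip
      k black
    m black
    e→j: j is gray → back edge
Back edge found, so a cycle exists: j → e → j.

Yes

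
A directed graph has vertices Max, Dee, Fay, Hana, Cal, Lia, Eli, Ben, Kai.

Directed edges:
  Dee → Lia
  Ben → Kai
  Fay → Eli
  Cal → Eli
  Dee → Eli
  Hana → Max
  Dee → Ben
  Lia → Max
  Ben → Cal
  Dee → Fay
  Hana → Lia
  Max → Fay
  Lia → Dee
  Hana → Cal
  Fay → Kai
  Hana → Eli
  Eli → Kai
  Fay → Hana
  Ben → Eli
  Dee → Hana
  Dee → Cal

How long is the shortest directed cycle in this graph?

2

For each vertex v, BFS finds the shortest path from v back to v.
The shortest such closed walk is Lia → Dee → Lia, length 2.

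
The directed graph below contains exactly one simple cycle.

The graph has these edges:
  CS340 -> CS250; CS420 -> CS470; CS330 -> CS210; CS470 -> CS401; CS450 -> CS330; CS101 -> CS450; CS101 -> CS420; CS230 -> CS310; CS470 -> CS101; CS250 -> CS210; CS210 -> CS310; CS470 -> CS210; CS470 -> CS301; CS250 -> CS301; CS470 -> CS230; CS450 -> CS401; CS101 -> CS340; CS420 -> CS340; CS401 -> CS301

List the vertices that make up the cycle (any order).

CS101, CS420, CS470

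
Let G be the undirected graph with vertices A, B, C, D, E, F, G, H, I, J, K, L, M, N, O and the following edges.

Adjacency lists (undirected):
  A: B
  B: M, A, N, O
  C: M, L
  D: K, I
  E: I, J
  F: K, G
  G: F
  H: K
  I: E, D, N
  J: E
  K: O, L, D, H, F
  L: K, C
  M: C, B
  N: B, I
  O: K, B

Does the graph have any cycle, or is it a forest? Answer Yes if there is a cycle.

Yes

DFS, tracking each vertex's parent; an edge to a visited non-parent vertex closes a cycle.
Start from I:
visit I (parent –)
  visit E (parent I)
    E–I: parent, skip
    visit J (parent E)
      J–E: parent, skip
  visit D (parent I)
    visit K (parent D)
      visit O (parent K)
        O–K: parent, skip
        visit B (parent O)
          visit M (parent B)
            visit C (parent M)
              C–M: parent, skip
              visit L (parent C)
                L–K: K visited and ≠ parent → cycle
Cycle: K – O – B – M – C – L – K.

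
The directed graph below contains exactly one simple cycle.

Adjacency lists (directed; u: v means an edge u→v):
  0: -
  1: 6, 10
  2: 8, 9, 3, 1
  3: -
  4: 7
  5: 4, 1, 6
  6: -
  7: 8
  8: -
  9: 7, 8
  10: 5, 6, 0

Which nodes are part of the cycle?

DFS with gray/black marking from 1:
1 gray
  6 gray
  6 black
  10 gray
    5 gray
      4 gray
        7 gray
          8 gray
          8 black
        7 black
      4 black
      5→1: 1 is gray → back edge
Back edge closes the cycle 1 → 10 → 5 → 1; its vertices are {1, 5, 10}.

1, 5, 10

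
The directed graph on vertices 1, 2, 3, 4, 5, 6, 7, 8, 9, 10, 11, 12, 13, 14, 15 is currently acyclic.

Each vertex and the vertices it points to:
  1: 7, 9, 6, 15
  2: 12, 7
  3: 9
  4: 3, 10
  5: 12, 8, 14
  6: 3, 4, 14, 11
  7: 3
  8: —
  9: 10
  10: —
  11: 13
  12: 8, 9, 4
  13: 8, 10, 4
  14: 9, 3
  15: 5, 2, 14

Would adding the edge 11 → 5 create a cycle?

Adding 11→5 creates a cycle iff 5 can already reach 11.
Explore from 5: no path reaches 11. The graph stays acyclic.

No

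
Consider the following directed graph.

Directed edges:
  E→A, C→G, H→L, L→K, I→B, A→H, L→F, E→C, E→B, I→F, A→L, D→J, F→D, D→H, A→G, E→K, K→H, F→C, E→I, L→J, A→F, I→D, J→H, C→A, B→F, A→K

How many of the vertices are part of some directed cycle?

A vertex is on a directed cycle iff it belongs to a strongly connected component of size ≥ 2 (or has a self-loop).
The vertices on cycles are {A, C, D, F, H, J, K, L} — 8 in total.

8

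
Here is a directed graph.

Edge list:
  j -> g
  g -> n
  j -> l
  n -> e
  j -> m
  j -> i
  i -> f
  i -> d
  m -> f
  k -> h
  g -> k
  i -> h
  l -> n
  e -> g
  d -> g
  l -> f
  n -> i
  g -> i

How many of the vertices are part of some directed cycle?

5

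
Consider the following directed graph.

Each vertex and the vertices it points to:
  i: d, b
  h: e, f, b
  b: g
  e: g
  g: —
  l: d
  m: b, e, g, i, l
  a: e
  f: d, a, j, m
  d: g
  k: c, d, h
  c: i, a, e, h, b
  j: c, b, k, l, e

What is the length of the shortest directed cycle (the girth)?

4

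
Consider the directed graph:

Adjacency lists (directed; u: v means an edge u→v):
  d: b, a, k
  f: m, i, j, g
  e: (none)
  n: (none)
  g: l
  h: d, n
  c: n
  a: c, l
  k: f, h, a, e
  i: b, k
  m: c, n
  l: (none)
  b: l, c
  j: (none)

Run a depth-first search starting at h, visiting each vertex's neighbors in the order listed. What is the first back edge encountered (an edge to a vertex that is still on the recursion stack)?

DFS from h (visiting each vertex's neighbors in the order listed); mark gray on enter, black on exit:
h gray
  d gray
    b gray
      l gray
      l black
      c gray
        n gray
        n black
      c black
    b black
    a gray
      a→c: c black — skip
      a→l: l black — skip
    a black
    k gray
      f gray
        m gray
          m→c: c black — skip
          m→n: n black — skip
        m black
        i gray
          i→b: b black — skip
          i→k: k is gray → back edge
First back edge: i → k.

i→k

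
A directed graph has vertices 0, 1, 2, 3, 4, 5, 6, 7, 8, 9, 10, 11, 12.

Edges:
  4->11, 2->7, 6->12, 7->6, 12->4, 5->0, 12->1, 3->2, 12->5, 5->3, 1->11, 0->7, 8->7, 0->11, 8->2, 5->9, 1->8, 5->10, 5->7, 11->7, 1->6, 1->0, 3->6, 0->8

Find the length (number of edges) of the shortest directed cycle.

For each vertex v, BFS finds the shortest path from v back to v.
The shortest such closed walk is 12 → 1 → 6 → 12, length 3.

3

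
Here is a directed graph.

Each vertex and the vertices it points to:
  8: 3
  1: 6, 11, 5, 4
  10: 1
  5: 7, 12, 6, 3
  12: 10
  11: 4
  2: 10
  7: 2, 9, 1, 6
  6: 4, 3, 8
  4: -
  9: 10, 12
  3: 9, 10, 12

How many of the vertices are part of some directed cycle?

10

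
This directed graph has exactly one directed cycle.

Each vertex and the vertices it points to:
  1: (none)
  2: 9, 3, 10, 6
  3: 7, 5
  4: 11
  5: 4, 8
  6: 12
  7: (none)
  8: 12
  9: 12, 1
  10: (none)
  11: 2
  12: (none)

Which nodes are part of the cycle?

2, 3, 4, 5, 11

DFS with gray/black marking from 2:
2 gray
  9 gray
    12 gray
    12 black
    1 gray
    1 black
  9 black
  3 gray
    7 gray
    7 black
    5 gray
      4 gray
        11 gray
          11→2: 2 is gray → back edge
Back edge closes the cycle 2 → 3 → 5 → 4 → 11 → 2; its vertices are {2, 3, 4, 5, 11}.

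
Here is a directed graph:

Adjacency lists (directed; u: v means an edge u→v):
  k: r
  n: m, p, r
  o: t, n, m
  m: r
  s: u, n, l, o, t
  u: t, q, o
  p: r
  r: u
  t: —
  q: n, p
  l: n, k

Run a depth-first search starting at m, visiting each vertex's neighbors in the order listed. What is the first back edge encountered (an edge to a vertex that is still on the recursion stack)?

n->m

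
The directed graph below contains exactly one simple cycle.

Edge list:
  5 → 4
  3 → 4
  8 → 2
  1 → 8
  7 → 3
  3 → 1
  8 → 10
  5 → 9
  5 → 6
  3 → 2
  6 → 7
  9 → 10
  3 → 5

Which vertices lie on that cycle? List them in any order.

3, 5, 6, 7

DFS with gray/black marking from 3:
3 gray
  4 gray
  4 black
  1 gray
    8 gray
      2 gray
      2 black
      10 gray
      10 black
    8 black
  1 black
  3→2: 2 black — skip
  5 gray
    6 gray
      7 gray
        7→3: 3 is gray → back edge
Back edge closes the cycle 3 → 5 → 6 → 7 → 3; its vertices are {3, 5, 6, 7}.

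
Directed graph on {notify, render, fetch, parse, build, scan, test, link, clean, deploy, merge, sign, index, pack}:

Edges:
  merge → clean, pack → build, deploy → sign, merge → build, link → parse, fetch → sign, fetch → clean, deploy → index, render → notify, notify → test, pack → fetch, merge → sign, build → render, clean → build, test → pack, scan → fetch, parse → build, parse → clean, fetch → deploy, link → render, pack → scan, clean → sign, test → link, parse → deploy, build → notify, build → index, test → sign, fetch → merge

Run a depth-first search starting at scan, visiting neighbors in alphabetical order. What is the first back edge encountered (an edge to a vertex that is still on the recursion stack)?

DFS from scan (visiting neighbors in alphabetical order); mark gray on enter, black on exit:
scan gray
  fetch gray
    clean gray
      build gray
        index gray
        index black
        notify gray
          test gray
            link gray
              parse gray
                parse→build: build is gray → back edge
First back edge: parse → build.

parse->build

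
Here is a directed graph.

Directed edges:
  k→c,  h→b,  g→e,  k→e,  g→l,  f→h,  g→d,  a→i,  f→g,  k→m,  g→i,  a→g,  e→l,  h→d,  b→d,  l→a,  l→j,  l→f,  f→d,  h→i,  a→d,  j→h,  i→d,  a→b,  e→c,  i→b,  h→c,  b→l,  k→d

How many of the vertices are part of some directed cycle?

9

A vertex is on a directed cycle iff it belongs to a strongly connected component of size ≥ 2 (or has a self-loop).
The vertices on cycles are {a, b, e, f, g, h, i, j, l} — 9 in total.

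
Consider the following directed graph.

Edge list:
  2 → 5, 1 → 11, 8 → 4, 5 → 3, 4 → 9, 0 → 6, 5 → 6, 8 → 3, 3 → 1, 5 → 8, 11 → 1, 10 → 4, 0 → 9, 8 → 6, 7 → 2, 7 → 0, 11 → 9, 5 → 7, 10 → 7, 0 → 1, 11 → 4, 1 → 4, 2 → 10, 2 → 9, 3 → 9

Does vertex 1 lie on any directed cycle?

1 is on a cycle iff 1 can reach itself via ≥1 edge.
1 → 11 → 1 — yes.

Yes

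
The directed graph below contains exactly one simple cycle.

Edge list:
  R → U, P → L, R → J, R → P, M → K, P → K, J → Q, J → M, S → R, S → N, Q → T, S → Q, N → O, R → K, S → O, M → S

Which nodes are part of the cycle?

DFS with gray/black marking from S:
S gray
  R gray
    J gray
      Q gray
        T gray
        T black
      Q black
      M gray
        M→S: S is gray → back edge
Back edge closes the cycle S → R → J → M → S; its vertices are {J, M, R, S}.

J, M, R, S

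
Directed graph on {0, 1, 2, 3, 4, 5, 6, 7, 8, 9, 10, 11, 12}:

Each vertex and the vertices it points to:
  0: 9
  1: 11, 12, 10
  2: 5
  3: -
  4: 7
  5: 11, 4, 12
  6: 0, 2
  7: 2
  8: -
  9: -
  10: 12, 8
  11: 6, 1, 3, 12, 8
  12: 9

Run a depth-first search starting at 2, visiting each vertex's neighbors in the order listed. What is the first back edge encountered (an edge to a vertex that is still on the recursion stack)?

DFS from 2 (visiting each vertex's neighbors in the order listed); mark gray on enter, black on exit:
2 gray
  5 gray
    11 gray
      6 gray
        0 gray
          9 gray
          9 black
        0 black
        6→2: 2 is gray → back edge
First back edge: 6 → 2.

6→2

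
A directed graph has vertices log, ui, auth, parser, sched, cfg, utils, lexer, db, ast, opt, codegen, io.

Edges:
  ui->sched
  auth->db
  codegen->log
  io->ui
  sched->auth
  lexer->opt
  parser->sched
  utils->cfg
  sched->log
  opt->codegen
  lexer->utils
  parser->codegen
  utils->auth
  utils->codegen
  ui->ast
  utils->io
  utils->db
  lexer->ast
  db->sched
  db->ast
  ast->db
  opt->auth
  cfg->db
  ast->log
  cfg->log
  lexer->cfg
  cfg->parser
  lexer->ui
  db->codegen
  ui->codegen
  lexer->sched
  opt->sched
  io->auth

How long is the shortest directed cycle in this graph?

For each vertex v, BFS finds the shortest path from v back to v.
The shortest such closed walk is db → ast → db, length 2.

2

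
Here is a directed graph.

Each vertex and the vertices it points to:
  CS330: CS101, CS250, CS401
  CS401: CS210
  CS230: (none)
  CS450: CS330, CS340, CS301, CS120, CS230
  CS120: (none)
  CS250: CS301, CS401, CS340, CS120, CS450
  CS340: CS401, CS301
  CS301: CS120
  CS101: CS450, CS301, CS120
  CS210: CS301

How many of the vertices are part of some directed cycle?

A vertex is on a directed cycle iff it belongs to a strongly connected component of size ≥ 2 (or has a self-loop).
The vertices on cycles are {CS101, CS250, CS330, CS450} — 4 in total.

4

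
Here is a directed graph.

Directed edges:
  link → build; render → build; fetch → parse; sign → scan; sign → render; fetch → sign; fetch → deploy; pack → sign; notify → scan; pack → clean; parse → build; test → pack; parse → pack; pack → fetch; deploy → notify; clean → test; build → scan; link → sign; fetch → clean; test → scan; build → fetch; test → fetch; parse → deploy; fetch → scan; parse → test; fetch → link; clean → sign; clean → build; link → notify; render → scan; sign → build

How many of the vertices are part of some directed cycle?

A vertex is on a directed cycle iff it belongs to a strongly connected component of size ≥ 2 (or has a self-loop).
The vertices on cycles are {link, pack, sign, test, build, clean, fetch, parse, render} — 9 in total.

9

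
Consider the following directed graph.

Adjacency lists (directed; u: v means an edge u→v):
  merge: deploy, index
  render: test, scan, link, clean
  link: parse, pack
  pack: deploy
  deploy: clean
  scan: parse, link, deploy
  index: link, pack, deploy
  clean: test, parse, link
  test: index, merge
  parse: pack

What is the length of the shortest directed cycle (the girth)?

For each vertex v, BFS finds the shortest path from v back to v.
The shortest such closed walk is test → index → deploy → clean → test, length 4.

4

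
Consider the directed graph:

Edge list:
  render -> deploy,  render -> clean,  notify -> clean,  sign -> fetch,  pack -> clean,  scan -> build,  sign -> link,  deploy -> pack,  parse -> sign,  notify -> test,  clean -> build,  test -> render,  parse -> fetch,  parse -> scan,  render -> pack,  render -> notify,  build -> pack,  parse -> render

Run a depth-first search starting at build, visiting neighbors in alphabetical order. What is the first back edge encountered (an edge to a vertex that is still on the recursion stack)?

DFS from build (visiting neighbors in alphabetical order); mark gray on enter, black on exit:
build gray
  pack gray
    clean gray
      clean→build: build is gray → back edge
First back edge: clean → build.

clean→build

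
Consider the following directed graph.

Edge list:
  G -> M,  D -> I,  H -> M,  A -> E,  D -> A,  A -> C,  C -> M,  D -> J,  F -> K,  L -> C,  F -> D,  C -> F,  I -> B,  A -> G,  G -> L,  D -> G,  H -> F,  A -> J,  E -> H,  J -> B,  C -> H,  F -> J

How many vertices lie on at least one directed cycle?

8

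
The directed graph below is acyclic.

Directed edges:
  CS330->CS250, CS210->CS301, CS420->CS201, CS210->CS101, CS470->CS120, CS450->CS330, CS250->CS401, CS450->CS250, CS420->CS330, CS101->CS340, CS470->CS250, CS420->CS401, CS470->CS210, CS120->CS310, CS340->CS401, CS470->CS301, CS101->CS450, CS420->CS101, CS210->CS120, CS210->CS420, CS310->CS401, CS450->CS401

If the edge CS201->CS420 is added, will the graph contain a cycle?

Yes

Adding CS201→CS420 creates a cycle iff CS420 can already reach CS201.
Path from CS420: CS420 → CS201.
So CS420 → … → CS201 → CS420 is a cycle.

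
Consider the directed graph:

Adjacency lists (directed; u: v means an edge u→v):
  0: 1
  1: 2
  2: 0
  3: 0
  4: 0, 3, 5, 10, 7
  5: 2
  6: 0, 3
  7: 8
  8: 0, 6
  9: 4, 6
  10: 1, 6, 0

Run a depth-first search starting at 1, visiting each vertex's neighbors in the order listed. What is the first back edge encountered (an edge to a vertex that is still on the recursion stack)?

DFS from 1 (visiting each vertex's neighbors in the order listed); mark gray on enter, black on exit:
1 gray
  2 gray
    0 gray
      0→1: 1 is gray → back edge
First back edge: 0 → 1.

0->1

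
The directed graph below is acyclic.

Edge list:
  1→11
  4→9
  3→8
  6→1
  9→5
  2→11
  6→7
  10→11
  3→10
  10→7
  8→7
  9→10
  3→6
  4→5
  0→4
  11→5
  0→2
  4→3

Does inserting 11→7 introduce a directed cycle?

No

Adding 11→7 creates a cycle iff 7 can already reach 11.
Explore from 7: no path reaches 11. The graph stays acyclic.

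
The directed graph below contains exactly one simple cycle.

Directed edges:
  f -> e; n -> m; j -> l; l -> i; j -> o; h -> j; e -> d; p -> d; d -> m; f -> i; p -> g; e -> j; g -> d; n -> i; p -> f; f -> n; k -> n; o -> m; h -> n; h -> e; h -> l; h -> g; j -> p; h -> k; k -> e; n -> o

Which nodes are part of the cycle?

DFS with gray/black marking from j:
j gray
  o gray
    m gray
    m black
  o black
  l gray
    i gray
    i black
  l black
  p gray
    g gray
      d gray
        d→m: m black — skip
      d black
    g black
    f gray
      f→i: i black — skip
      e gray
        e→j: j is gray → back edge
Back edge closes the cycle j → p → f → e → j; its vertices are {e, f, j, p}.

e, f, j, p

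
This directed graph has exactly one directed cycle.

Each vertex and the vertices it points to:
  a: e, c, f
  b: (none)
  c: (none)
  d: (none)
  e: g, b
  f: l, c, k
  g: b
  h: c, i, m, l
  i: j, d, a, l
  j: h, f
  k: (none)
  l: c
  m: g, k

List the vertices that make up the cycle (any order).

h, i, j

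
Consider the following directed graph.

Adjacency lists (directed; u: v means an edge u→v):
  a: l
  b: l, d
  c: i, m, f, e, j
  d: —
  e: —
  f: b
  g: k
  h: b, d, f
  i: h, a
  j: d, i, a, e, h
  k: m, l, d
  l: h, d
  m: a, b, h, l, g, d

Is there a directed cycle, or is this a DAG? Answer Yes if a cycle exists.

Yes

DFS with white/gray/black marking, starting from i:
i gray
  h gray
    b gray
      l gray
        l→h: h is gray → back edge
Back edge found, so a cycle exists: h → b → l → h.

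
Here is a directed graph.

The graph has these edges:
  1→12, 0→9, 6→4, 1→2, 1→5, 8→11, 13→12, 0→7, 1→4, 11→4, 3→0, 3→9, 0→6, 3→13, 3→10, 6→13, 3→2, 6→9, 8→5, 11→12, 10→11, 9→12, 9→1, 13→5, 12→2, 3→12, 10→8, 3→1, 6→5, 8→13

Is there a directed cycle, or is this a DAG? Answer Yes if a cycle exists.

No

DFS with white/gray/black marking, starting from 8:
8 gray
  13 gray
    5 gray
    5 black
    12 gray
      2 gray
      2 black
    12 black
  13 black
  11 gray
    11→12: 12 black — skip
    4 gray
    4 black
  11 black
  8→5: 5 black — skip
8 black
0 gray
  7 gray
  7 black
  6 gray
    6→5: 5 black — skip
    6→13: 13 black — skip
    9 gray
      1 gray
        1→5: 5 black — skip
        1→12: 12 black — skip
        1→2: 2 black — skip
        1→4: 4 black — skip
      1 black
      9→12: 12 black — skip
    9 black
    6→4: 4 black — skip
  6 black
  0→9: 9 black — skip
0 black
3 gray
  3→12: 12 black — skip
  3→1: 1 black — skip
  3→0: 0 black — skip
  3→2: 2 black — skip
  3→9: 9 black — skip
  10 gray
    10→11: 11 black — skip
    10→8: 8 black — skip
  10 black
  3→13: 13 black — skip
3 black
Every edge goes to a white or black vertex — no back edge, so the graph is acyclic.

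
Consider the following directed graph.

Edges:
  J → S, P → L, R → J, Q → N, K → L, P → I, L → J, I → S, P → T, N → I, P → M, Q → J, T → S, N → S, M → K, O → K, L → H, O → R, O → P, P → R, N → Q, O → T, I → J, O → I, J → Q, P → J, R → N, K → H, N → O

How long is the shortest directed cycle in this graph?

2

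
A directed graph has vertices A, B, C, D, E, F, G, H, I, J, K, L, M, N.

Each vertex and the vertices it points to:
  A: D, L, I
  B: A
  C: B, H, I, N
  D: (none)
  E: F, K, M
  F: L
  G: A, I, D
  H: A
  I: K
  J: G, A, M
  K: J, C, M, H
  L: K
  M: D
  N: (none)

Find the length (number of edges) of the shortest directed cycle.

3

For each vertex v, BFS finds the shortest path from v back to v.
The shortest such closed walk is K → C → I → K, length 3.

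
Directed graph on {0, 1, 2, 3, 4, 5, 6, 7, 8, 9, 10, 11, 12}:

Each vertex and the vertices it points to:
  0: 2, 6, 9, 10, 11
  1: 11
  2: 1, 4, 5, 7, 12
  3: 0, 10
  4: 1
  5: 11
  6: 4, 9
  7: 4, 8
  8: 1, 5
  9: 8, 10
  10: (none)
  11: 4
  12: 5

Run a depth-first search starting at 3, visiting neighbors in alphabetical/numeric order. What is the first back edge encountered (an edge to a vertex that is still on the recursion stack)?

DFS from 3 (visiting neighbors in alphabetical/numeric order); mark gray on enter, black on exit:
3 gray
  0 gray
    2 gray
      1 gray
        11 gray
          4 gray
            4→1: 1 is gray → back edge
First back edge: 4 → 1.

4→1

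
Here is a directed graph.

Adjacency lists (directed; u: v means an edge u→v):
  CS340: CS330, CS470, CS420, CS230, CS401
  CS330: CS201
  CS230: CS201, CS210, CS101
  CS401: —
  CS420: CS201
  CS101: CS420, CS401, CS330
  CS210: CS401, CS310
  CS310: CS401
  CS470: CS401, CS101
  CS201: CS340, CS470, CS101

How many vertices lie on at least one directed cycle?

7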